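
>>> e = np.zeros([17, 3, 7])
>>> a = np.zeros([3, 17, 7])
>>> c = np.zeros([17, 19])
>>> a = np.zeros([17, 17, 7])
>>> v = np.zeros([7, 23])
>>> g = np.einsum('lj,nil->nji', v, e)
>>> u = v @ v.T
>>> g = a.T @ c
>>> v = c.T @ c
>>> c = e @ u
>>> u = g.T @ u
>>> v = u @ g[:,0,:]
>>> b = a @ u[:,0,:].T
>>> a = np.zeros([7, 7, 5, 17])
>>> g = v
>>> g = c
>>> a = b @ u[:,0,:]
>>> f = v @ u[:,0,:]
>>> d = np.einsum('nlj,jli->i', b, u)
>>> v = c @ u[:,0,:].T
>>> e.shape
(17, 3, 7)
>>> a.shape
(17, 17, 7)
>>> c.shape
(17, 3, 7)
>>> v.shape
(17, 3, 19)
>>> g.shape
(17, 3, 7)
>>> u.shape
(19, 17, 7)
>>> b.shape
(17, 17, 19)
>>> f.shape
(19, 17, 7)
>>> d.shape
(7,)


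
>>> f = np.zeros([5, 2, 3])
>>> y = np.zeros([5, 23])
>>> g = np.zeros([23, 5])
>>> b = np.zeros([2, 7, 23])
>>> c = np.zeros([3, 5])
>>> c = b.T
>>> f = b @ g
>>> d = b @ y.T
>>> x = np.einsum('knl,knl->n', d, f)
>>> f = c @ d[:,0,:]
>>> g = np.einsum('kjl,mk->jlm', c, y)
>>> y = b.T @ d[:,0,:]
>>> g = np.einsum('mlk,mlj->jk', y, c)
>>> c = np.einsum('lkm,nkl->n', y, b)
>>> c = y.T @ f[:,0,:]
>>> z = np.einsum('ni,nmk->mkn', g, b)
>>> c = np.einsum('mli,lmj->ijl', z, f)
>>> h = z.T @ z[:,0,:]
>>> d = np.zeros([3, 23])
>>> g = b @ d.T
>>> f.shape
(23, 7, 5)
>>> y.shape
(23, 7, 5)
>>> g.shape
(2, 7, 3)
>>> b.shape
(2, 7, 23)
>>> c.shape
(2, 5, 23)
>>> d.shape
(3, 23)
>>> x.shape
(7,)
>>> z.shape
(7, 23, 2)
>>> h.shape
(2, 23, 2)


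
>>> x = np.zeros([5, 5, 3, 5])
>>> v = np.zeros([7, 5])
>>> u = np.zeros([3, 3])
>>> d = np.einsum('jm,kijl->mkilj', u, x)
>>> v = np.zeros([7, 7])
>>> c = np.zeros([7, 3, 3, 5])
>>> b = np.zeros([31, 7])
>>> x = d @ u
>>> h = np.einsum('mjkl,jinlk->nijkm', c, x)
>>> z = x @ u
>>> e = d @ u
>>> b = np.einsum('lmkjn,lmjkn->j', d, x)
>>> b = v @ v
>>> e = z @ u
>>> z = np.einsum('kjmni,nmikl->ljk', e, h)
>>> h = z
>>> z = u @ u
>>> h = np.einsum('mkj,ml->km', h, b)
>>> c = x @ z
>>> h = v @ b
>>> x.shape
(3, 5, 5, 5, 3)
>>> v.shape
(7, 7)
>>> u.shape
(3, 3)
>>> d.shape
(3, 5, 5, 5, 3)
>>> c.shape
(3, 5, 5, 5, 3)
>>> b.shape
(7, 7)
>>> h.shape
(7, 7)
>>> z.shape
(3, 3)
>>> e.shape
(3, 5, 5, 5, 3)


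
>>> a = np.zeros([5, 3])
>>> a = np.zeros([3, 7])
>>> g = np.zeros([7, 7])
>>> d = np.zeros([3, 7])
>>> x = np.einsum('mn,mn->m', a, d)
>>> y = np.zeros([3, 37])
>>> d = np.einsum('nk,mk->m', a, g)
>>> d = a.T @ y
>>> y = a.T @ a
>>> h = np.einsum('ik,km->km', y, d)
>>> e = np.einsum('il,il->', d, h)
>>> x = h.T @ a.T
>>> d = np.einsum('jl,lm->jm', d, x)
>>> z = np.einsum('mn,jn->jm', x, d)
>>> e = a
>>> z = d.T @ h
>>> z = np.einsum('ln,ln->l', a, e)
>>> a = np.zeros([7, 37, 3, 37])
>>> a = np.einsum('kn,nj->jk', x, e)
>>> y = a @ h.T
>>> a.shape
(7, 37)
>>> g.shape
(7, 7)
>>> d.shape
(7, 3)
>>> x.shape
(37, 3)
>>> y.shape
(7, 7)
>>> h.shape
(7, 37)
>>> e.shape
(3, 7)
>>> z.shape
(3,)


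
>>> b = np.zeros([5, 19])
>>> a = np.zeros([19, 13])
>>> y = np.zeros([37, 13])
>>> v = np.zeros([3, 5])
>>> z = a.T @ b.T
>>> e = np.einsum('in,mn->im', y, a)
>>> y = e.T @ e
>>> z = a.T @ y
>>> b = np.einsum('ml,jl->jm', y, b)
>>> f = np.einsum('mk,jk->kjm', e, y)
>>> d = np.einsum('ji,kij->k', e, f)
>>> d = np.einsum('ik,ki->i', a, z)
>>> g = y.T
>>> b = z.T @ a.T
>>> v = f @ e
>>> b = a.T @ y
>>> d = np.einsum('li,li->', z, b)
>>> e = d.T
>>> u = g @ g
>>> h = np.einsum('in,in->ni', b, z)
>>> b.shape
(13, 19)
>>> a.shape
(19, 13)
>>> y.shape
(19, 19)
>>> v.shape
(19, 19, 19)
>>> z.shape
(13, 19)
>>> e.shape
()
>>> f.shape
(19, 19, 37)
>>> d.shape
()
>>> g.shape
(19, 19)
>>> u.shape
(19, 19)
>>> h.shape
(19, 13)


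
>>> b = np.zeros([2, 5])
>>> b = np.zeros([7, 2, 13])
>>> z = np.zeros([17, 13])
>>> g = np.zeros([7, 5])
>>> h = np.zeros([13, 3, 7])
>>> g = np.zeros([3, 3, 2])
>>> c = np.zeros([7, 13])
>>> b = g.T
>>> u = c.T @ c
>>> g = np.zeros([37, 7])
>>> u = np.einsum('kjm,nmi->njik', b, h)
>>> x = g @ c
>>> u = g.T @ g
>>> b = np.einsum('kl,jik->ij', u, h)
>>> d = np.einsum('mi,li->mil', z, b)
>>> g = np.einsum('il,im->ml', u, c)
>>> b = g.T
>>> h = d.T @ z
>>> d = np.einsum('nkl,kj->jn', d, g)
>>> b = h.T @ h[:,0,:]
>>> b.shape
(13, 13, 13)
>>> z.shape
(17, 13)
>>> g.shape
(13, 7)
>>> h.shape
(3, 13, 13)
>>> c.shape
(7, 13)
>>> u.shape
(7, 7)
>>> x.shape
(37, 13)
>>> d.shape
(7, 17)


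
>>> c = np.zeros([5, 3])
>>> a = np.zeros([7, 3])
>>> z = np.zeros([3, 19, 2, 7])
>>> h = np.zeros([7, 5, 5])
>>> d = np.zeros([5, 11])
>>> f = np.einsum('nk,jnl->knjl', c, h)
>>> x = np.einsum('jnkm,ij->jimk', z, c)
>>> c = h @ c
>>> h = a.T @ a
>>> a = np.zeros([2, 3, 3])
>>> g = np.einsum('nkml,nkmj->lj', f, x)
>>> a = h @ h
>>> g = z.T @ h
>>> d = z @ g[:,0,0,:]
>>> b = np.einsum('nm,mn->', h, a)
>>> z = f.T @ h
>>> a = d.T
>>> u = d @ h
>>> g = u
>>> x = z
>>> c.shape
(7, 5, 3)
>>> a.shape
(3, 2, 19, 3)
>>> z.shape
(5, 7, 5, 3)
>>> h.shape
(3, 3)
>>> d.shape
(3, 19, 2, 3)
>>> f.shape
(3, 5, 7, 5)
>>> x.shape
(5, 7, 5, 3)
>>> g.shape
(3, 19, 2, 3)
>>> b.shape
()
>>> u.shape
(3, 19, 2, 3)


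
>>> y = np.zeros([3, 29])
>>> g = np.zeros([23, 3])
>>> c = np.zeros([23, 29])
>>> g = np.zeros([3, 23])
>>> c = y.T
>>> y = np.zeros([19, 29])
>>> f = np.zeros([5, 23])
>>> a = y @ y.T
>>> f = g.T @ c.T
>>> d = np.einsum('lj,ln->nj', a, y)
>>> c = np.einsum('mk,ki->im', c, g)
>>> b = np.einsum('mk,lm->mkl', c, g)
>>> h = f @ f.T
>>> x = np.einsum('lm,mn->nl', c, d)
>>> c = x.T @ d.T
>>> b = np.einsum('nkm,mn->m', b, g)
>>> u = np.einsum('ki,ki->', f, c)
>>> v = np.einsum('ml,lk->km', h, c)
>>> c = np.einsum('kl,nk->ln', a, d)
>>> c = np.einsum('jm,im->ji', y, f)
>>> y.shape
(19, 29)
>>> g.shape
(3, 23)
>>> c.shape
(19, 23)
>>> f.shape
(23, 29)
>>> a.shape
(19, 19)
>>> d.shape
(29, 19)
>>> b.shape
(3,)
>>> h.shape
(23, 23)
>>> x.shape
(19, 23)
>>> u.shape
()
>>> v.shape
(29, 23)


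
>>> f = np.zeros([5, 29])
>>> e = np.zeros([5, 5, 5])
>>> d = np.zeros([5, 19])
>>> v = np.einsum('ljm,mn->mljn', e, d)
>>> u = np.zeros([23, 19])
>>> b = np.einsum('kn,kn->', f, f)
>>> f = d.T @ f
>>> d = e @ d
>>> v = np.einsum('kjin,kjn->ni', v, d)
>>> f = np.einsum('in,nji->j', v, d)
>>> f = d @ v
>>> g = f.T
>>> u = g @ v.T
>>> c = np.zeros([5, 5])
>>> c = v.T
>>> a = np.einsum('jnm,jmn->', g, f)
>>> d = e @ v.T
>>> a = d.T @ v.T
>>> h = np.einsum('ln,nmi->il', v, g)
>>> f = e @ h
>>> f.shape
(5, 5, 19)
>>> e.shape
(5, 5, 5)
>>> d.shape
(5, 5, 19)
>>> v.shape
(19, 5)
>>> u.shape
(5, 5, 19)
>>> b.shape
()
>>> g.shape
(5, 5, 5)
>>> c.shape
(5, 19)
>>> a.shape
(19, 5, 19)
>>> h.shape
(5, 19)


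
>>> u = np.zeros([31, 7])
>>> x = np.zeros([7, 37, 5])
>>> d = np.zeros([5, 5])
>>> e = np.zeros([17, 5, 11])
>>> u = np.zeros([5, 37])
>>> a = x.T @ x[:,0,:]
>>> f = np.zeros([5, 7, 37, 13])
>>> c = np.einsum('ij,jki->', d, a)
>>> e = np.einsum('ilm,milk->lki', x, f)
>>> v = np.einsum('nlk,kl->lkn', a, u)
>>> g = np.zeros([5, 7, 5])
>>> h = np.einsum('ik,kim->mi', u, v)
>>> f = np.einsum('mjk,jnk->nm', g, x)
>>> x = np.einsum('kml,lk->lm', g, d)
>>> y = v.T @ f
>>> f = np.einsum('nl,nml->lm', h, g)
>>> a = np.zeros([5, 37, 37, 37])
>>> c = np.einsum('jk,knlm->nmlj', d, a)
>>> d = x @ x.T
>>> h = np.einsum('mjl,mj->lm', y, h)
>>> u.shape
(5, 37)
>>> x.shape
(5, 7)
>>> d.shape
(5, 5)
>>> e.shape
(37, 13, 7)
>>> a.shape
(5, 37, 37, 37)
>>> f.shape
(5, 7)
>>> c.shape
(37, 37, 37, 5)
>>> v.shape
(37, 5, 5)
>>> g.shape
(5, 7, 5)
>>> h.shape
(5, 5)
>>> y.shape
(5, 5, 5)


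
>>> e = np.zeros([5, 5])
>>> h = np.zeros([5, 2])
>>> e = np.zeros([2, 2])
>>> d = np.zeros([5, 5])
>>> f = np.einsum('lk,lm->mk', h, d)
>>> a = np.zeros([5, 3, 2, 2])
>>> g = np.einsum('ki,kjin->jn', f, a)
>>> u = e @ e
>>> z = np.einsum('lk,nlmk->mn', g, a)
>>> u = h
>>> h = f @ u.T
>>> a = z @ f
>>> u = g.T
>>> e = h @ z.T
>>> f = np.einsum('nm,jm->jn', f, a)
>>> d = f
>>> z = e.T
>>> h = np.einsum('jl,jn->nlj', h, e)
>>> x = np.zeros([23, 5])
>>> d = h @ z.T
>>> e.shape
(5, 2)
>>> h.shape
(2, 5, 5)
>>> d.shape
(2, 5, 2)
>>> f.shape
(2, 5)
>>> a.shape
(2, 2)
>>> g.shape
(3, 2)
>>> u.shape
(2, 3)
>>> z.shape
(2, 5)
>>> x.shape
(23, 5)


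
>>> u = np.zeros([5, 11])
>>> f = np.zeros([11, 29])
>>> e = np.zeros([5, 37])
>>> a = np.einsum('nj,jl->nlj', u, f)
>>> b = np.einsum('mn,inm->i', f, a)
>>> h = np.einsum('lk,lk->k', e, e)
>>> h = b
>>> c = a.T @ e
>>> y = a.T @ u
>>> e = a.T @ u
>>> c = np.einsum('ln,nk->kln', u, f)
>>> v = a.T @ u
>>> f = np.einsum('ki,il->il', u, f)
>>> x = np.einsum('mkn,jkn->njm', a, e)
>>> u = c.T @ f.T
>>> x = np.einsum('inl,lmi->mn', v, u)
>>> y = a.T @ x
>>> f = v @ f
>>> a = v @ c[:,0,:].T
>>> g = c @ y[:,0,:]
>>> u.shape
(11, 5, 11)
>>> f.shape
(11, 29, 29)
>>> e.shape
(11, 29, 11)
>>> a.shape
(11, 29, 29)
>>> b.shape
(5,)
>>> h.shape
(5,)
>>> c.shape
(29, 5, 11)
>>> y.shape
(11, 29, 29)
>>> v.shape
(11, 29, 11)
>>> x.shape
(5, 29)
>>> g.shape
(29, 5, 29)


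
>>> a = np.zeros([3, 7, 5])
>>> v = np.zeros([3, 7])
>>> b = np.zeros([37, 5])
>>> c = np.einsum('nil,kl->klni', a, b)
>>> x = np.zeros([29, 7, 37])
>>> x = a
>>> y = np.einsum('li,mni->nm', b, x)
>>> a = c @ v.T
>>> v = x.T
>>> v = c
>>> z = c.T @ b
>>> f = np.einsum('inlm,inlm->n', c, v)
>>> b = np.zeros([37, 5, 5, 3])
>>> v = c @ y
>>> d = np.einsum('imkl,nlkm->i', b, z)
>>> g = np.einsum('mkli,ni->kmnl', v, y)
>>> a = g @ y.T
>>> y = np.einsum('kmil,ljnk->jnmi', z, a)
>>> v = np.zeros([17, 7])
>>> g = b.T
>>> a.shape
(5, 37, 7, 7)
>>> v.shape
(17, 7)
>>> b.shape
(37, 5, 5, 3)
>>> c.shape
(37, 5, 3, 7)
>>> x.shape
(3, 7, 5)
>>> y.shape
(37, 7, 3, 5)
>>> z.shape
(7, 3, 5, 5)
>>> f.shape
(5,)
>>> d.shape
(37,)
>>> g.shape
(3, 5, 5, 37)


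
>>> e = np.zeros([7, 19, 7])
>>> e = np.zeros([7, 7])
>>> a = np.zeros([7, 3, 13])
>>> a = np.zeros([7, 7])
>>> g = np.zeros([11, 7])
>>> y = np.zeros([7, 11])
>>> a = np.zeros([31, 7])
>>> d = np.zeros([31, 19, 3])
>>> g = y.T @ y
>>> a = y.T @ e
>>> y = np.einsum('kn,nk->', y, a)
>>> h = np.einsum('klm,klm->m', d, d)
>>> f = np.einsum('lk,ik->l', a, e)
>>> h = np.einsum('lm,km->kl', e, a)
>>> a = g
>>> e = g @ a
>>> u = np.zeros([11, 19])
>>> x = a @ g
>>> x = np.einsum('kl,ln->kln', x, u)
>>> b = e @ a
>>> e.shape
(11, 11)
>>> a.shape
(11, 11)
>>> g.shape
(11, 11)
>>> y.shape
()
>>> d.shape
(31, 19, 3)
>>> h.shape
(11, 7)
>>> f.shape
(11,)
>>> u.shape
(11, 19)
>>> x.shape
(11, 11, 19)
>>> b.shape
(11, 11)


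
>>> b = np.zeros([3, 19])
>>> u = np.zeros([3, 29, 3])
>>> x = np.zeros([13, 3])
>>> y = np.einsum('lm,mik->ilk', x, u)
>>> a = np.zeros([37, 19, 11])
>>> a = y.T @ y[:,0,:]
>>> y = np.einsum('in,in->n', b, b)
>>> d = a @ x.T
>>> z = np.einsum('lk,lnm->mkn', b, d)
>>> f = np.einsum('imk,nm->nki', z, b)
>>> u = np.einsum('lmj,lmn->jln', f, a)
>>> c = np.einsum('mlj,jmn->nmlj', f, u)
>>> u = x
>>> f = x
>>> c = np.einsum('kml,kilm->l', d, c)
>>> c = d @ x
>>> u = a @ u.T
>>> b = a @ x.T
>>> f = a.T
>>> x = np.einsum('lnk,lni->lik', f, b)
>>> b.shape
(3, 13, 13)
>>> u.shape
(3, 13, 13)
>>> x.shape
(3, 13, 3)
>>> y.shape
(19,)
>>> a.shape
(3, 13, 3)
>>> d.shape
(3, 13, 13)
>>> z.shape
(13, 19, 13)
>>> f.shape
(3, 13, 3)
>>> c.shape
(3, 13, 3)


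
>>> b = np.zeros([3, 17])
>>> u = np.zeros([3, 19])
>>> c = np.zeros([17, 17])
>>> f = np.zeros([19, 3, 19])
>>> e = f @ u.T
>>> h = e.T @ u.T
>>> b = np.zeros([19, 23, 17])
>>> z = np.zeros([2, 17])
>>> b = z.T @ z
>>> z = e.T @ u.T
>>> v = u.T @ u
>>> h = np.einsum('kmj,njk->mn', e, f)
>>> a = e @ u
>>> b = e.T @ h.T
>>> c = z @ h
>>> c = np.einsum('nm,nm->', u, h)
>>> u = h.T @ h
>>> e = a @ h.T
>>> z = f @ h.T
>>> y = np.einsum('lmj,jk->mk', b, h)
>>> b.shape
(3, 3, 3)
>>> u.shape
(19, 19)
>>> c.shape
()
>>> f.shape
(19, 3, 19)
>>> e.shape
(19, 3, 3)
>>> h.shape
(3, 19)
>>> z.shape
(19, 3, 3)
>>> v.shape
(19, 19)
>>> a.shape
(19, 3, 19)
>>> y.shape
(3, 19)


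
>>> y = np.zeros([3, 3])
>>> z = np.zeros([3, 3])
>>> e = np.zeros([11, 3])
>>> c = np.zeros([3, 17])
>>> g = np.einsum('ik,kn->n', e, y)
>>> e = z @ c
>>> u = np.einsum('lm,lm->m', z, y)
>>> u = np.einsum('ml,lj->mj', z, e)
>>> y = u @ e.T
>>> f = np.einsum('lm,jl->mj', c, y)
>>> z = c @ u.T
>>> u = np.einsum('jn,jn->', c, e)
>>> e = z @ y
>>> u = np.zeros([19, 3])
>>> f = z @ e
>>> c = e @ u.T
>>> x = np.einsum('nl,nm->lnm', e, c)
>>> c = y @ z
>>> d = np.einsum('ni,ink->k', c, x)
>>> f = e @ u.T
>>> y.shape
(3, 3)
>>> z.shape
(3, 3)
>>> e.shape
(3, 3)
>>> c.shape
(3, 3)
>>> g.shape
(3,)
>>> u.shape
(19, 3)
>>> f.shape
(3, 19)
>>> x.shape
(3, 3, 19)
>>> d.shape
(19,)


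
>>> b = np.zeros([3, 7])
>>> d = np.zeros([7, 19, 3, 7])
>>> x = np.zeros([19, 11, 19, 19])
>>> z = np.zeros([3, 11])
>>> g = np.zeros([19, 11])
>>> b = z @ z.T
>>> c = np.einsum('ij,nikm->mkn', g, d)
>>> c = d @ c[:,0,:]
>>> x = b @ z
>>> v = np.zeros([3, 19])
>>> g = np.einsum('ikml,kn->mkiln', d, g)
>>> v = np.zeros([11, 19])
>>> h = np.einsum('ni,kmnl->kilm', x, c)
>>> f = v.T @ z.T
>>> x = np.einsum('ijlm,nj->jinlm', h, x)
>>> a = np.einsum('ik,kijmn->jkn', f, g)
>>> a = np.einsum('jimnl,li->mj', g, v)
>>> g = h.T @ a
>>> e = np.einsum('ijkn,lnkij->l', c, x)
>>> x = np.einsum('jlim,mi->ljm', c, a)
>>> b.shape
(3, 3)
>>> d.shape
(7, 19, 3, 7)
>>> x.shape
(19, 7, 7)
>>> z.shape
(3, 11)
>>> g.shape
(19, 7, 11, 3)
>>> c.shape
(7, 19, 3, 7)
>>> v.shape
(11, 19)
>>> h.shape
(7, 11, 7, 19)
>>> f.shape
(19, 3)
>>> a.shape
(7, 3)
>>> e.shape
(11,)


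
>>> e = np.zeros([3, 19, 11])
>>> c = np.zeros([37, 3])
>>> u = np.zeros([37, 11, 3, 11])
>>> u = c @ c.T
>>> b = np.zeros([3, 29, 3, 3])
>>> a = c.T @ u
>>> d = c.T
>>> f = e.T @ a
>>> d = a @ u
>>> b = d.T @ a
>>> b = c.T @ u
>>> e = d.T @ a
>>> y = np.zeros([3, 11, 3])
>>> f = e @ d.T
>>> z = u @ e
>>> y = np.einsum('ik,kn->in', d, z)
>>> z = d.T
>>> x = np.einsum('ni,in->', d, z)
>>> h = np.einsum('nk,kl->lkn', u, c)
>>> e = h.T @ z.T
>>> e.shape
(37, 37, 37)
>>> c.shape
(37, 3)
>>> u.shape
(37, 37)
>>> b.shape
(3, 37)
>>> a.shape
(3, 37)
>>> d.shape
(3, 37)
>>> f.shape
(37, 3)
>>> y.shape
(3, 37)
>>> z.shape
(37, 3)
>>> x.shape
()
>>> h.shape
(3, 37, 37)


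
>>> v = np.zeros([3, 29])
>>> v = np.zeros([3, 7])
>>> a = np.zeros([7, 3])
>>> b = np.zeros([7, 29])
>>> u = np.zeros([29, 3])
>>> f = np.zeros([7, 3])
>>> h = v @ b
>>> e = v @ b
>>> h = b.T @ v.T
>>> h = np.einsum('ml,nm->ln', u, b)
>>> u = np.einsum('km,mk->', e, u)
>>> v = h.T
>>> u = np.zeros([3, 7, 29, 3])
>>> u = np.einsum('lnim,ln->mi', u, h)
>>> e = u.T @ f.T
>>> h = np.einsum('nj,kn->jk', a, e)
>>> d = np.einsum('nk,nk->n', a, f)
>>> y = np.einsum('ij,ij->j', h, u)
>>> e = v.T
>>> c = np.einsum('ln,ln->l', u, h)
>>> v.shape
(7, 3)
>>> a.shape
(7, 3)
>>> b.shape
(7, 29)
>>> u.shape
(3, 29)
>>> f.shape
(7, 3)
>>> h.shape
(3, 29)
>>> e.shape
(3, 7)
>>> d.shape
(7,)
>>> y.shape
(29,)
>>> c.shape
(3,)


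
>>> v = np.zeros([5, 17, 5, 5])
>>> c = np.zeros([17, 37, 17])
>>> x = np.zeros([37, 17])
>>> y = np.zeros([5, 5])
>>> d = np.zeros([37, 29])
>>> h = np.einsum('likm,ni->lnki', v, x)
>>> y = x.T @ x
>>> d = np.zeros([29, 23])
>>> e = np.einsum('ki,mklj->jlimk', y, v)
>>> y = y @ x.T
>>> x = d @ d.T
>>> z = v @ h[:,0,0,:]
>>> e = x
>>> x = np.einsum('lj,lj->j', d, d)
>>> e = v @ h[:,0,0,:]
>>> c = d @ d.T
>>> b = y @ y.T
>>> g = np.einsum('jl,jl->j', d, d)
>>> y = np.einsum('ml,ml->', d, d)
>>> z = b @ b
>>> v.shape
(5, 17, 5, 5)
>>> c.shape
(29, 29)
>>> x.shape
(23,)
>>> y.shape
()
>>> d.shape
(29, 23)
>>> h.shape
(5, 37, 5, 17)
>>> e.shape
(5, 17, 5, 17)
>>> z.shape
(17, 17)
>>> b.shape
(17, 17)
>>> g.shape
(29,)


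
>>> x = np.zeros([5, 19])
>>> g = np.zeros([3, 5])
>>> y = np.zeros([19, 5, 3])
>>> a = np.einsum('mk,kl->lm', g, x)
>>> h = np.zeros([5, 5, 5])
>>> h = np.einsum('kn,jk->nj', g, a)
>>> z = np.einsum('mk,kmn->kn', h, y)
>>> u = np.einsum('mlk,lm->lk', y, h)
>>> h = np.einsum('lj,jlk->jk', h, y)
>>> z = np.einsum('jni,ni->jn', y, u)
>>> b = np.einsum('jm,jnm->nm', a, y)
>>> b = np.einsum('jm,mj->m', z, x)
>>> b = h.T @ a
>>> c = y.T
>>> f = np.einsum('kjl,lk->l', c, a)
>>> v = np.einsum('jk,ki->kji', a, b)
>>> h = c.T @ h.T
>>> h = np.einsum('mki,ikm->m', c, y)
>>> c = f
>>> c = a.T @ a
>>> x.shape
(5, 19)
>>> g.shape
(3, 5)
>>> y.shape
(19, 5, 3)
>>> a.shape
(19, 3)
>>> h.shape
(3,)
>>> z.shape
(19, 5)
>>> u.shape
(5, 3)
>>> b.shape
(3, 3)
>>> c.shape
(3, 3)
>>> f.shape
(19,)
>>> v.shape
(3, 19, 3)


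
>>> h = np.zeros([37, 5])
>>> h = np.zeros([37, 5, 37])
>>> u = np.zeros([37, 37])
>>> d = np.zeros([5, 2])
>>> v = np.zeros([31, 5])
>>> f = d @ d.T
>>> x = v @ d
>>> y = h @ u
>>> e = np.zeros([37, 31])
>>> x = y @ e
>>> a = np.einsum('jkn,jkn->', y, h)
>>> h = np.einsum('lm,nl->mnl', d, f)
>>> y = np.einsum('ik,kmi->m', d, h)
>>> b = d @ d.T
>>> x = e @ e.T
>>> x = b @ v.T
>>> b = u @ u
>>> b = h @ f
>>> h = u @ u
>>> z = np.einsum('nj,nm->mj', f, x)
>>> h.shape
(37, 37)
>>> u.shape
(37, 37)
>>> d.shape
(5, 2)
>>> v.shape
(31, 5)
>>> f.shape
(5, 5)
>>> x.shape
(5, 31)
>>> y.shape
(5,)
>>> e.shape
(37, 31)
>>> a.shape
()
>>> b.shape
(2, 5, 5)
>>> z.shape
(31, 5)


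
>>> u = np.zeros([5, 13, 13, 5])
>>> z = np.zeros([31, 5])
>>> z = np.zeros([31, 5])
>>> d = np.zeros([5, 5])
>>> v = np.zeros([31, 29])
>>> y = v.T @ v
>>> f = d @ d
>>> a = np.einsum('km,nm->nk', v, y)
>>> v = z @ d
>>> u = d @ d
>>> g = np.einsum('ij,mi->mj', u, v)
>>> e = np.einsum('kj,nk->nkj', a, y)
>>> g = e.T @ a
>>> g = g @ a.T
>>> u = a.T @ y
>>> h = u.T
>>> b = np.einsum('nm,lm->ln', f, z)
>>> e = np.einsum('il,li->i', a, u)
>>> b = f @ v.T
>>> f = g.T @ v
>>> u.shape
(31, 29)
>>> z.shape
(31, 5)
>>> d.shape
(5, 5)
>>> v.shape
(31, 5)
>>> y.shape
(29, 29)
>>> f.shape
(29, 29, 5)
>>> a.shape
(29, 31)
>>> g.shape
(31, 29, 29)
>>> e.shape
(29,)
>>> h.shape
(29, 31)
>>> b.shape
(5, 31)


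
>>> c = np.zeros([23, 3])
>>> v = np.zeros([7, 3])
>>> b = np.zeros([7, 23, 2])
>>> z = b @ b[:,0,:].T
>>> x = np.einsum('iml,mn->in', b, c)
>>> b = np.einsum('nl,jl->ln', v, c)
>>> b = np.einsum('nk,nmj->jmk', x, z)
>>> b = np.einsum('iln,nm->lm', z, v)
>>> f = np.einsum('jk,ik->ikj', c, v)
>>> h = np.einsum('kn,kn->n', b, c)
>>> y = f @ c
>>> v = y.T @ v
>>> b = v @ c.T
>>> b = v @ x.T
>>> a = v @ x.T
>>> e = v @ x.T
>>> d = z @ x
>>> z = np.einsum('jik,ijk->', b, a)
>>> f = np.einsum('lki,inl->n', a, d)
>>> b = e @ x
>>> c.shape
(23, 3)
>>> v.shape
(3, 3, 3)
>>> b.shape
(3, 3, 3)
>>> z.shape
()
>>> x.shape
(7, 3)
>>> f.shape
(23,)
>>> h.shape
(3,)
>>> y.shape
(7, 3, 3)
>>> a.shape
(3, 3, 7)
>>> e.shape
(3, 3, 7)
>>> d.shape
(7, 23, 3)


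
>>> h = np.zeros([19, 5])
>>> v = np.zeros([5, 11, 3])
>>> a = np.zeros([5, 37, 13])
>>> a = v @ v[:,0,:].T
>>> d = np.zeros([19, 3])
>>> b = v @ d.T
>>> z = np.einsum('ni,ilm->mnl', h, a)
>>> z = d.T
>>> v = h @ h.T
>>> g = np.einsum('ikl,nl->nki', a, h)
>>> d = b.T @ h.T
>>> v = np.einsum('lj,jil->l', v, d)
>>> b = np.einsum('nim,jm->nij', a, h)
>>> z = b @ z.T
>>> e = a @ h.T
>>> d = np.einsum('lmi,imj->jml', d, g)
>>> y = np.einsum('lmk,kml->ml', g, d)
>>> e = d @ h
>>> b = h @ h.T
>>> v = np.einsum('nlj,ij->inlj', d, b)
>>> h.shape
(19, 5)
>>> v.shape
(19, 5, 11, 19)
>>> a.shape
(5, 11, 5)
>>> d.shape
(5, 11, 19)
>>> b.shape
(19, 19)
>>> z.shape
(5, 11, 3)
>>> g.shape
(19, 11, 5)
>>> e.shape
(5, 11, 5)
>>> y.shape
(11, 19)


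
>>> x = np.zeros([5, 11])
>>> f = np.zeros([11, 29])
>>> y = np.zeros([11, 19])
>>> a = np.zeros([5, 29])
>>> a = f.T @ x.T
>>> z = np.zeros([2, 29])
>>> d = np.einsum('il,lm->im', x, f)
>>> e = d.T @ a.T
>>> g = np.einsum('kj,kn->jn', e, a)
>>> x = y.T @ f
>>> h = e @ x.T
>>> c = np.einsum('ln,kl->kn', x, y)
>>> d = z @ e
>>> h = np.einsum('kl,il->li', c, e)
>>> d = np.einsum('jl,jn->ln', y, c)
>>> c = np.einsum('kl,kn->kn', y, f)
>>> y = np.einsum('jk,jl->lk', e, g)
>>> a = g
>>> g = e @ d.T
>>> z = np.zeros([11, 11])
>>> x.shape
(19, 29)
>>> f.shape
(11, 29)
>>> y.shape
(5, 29)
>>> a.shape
(29, 5)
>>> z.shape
(11, 11)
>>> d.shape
(19, 29)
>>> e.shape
(29, 29)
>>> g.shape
(29, 19)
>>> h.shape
(29, 29)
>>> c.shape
(11, 29)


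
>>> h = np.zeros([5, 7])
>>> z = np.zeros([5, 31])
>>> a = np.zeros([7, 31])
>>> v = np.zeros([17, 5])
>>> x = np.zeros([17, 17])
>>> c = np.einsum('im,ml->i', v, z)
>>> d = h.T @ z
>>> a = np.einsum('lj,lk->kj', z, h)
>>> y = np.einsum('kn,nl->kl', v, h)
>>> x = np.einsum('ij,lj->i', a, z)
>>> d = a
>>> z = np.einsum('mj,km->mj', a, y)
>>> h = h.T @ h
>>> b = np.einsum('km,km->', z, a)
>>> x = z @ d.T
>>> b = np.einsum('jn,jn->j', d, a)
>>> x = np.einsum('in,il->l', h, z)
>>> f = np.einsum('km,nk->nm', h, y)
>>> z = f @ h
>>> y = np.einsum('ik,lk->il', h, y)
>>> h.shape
(7, 7)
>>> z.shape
(17, 7)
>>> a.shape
(7, 31)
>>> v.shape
(17, 5)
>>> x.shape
(31,)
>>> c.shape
(17,)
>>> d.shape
(7, 31)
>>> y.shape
(7, 17)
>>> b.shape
(7,)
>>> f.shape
(17, 7)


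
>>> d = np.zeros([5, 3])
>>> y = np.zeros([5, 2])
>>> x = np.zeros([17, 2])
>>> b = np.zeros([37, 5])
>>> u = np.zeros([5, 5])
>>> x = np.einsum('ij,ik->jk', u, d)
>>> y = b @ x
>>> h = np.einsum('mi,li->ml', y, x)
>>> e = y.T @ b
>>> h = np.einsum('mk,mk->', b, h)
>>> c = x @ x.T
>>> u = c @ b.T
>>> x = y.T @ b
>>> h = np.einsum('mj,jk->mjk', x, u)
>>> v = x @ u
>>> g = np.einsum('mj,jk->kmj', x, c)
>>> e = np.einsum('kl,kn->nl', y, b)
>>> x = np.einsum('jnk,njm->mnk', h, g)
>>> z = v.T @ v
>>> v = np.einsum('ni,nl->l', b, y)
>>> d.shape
(5, 3)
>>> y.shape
(37, 3)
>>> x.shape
(5, 5, 37)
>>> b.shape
(37, 5)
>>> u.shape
(5, 37)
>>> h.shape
(3, 5, 37)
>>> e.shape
(5, 3)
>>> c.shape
(5, 5)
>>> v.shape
(3,)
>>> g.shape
(5, 3, 5)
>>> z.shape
(37, 37)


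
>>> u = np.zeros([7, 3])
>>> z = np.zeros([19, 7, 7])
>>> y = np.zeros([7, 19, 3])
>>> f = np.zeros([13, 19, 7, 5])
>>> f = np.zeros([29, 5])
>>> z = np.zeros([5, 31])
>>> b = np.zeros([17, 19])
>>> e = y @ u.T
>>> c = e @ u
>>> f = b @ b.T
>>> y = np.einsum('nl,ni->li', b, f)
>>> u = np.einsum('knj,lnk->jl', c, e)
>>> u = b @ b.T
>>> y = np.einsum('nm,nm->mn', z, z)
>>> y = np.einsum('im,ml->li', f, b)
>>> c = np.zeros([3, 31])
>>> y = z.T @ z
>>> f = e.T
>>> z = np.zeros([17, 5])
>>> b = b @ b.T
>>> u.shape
(17, 17)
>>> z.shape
(17, 5)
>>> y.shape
(31, 31)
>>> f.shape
(7, 19, 7)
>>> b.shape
(17, 17)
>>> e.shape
(7, 19, 7)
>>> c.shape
(3, 31)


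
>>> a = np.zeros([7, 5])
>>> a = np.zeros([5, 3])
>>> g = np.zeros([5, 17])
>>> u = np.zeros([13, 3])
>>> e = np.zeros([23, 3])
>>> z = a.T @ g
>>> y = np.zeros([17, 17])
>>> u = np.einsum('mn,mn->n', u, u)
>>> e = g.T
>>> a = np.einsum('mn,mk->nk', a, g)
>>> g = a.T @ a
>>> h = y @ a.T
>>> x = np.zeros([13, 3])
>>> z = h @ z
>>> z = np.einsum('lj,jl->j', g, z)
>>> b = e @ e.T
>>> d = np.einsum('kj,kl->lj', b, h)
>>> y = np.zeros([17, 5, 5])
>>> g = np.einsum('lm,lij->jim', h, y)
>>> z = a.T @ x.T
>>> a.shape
(3, 17)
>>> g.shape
(5, 5, 3)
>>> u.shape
(3,)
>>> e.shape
(17, 5)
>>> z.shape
(17, 13)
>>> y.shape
(17, 5, 5)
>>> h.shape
(17, 3)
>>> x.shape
(13, 3)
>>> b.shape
(17, 17)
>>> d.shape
(3, 17)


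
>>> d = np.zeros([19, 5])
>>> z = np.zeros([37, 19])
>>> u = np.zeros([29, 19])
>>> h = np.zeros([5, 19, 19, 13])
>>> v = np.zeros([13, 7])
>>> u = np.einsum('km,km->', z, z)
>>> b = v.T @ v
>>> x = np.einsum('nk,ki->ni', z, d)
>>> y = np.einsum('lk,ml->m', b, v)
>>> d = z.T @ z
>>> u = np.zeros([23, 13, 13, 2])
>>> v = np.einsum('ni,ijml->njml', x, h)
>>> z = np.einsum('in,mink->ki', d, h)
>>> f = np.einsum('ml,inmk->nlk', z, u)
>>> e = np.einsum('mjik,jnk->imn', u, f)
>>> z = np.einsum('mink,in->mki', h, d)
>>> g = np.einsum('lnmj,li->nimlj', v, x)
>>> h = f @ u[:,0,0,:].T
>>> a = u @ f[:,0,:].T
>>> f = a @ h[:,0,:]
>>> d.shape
(19, 19)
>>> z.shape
(5, 13, 19)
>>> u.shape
(23, 13, 13, 2)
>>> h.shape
(13, 19, 23)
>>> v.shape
(37, 19, 19, 13)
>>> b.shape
(7, 7)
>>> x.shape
(37, 5)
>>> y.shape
(13,)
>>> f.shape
(23, 13, 13, 23)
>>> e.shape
(13, 23, 19)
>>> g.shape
(19, 5, 19, 37, 13)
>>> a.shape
(23, 13, 13, 13)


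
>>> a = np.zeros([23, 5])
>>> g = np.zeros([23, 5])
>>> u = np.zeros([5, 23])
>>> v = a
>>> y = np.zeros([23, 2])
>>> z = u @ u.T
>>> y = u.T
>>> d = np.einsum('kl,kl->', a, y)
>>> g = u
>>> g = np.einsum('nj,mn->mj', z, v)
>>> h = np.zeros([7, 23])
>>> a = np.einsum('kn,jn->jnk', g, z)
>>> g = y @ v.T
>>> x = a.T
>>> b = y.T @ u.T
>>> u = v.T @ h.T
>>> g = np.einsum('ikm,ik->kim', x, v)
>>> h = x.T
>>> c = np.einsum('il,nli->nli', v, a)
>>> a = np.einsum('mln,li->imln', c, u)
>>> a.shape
(7, 5, 5, 23)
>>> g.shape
(5, 23, 5)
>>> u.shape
(5, 7)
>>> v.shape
(23, 5)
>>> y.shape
(23, 5)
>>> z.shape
(5, 5)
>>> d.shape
()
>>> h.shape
(5, 5, 23)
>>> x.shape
(23, 5, 5)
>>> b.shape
(5, 5)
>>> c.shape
(5, 5, 23)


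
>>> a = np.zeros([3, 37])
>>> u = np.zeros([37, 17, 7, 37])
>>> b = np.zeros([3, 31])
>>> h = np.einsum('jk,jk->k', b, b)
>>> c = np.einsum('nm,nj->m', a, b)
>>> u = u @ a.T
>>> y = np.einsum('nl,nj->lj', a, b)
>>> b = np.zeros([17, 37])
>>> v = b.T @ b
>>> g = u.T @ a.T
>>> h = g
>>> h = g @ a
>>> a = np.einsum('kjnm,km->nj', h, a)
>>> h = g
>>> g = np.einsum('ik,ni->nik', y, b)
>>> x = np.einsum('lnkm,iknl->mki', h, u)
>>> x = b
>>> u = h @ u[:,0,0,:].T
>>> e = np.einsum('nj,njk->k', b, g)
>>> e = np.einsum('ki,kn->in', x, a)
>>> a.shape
(17, 7)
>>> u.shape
(3, 7, 17, 37)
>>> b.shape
(17, 37)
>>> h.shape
(3, 7, 17, 3)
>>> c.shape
(37,)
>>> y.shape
(37, 31)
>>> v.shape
(37, 37)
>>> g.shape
(17, 37, 31)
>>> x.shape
(17, 37)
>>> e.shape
(37, 7)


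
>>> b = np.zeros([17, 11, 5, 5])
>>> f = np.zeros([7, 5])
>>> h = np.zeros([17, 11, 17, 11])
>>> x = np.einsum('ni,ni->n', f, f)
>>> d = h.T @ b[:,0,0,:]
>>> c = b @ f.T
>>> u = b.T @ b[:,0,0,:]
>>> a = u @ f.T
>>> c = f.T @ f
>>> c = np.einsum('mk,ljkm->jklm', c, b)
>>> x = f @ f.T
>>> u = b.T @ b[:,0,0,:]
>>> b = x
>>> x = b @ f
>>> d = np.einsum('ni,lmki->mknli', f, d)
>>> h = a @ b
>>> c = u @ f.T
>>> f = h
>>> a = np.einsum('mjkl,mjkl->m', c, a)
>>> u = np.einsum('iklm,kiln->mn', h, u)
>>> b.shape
(7, 7)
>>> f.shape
(5, 5, 11, 7)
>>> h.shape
(5, 5, 11, 7)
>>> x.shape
(7, 5)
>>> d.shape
(17, 11, 7, 11, 5)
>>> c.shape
(5, 5, 11, 7)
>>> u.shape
(7, 5)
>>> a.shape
(5,)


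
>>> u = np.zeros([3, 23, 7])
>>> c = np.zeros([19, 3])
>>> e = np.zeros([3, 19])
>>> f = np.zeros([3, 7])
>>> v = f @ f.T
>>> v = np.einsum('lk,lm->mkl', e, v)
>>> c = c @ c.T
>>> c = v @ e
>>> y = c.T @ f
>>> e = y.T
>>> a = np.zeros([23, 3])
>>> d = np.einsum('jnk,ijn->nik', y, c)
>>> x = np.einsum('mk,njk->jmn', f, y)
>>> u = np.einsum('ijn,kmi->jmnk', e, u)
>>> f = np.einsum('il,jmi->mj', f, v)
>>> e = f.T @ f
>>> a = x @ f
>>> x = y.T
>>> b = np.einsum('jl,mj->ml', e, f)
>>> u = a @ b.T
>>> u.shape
(19, 3, 19)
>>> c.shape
(3, 19, 19)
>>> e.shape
(3, 3)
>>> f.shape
(19, 3)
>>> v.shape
(3, 19, 3)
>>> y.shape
(19, 19, 7)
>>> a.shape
(19, 3, 3)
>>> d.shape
(19, 3, 7)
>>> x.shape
(7, 19, 19)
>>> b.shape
(19, 3)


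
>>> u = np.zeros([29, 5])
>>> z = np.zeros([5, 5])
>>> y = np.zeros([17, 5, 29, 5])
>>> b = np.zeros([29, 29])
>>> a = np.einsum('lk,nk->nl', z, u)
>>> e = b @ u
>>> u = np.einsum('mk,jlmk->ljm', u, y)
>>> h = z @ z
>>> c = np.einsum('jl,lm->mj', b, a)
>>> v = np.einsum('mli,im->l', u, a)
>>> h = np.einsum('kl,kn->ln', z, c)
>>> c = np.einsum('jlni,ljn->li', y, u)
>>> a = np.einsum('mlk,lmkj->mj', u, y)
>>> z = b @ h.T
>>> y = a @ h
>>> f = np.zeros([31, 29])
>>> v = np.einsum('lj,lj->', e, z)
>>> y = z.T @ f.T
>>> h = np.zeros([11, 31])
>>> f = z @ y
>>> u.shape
(5, 17, 29)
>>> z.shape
(29, 5)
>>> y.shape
(5, 31)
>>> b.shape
(29, 29)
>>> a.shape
(5, 5)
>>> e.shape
(29, 5)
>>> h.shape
(11, 31)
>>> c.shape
(5, 5)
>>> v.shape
()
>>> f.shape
(29, 31)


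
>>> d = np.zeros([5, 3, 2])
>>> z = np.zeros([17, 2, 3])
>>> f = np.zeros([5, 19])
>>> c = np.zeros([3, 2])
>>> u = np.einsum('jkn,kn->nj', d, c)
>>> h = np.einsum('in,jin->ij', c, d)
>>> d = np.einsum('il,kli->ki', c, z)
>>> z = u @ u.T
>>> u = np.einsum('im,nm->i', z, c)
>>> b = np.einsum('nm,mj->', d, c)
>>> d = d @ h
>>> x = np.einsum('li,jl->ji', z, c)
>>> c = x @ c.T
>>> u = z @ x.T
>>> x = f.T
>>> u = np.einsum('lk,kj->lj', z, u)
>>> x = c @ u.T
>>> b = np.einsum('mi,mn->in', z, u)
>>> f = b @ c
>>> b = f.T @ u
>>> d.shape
(17, 5)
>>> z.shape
(2, 2)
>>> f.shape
(2, 3)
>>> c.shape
(3, 3)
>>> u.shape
(2, 3)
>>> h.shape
(3, 5)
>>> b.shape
(3, 3)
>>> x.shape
(3, 2)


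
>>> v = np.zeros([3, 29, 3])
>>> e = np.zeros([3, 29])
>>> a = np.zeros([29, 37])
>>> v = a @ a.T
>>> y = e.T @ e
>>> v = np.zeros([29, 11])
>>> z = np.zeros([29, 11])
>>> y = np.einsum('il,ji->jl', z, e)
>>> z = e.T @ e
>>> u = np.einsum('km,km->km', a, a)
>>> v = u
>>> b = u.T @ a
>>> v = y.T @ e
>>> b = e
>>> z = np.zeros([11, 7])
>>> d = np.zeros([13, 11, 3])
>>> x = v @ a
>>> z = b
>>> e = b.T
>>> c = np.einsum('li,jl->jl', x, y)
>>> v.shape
(11, 29)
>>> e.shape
(29, 3)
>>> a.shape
(29, 37)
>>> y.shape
(3, 11)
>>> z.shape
(3, 29)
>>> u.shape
(29, 37)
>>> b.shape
(3, 29)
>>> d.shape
(13, 11, 3)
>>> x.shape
(11, 37)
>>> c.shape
(3, 11)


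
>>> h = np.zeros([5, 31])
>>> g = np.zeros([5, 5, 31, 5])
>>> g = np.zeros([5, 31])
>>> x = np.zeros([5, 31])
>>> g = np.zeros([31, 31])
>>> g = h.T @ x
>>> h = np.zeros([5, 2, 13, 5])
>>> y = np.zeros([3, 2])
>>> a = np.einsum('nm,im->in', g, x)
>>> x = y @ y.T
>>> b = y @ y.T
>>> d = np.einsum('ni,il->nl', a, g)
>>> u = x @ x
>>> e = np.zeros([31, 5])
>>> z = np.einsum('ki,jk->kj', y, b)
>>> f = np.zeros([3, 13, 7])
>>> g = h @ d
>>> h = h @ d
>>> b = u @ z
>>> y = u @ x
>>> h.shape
(5, 2, 13, 31)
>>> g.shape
(5, 2, 13, 31)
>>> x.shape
(3, 3)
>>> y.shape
(3, 3)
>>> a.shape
(5, 31)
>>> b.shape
(3, 3)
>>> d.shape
(5, 31)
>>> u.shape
(3, 3)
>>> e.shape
(31, 5)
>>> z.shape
(3, 3)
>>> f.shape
(3, 13, 7)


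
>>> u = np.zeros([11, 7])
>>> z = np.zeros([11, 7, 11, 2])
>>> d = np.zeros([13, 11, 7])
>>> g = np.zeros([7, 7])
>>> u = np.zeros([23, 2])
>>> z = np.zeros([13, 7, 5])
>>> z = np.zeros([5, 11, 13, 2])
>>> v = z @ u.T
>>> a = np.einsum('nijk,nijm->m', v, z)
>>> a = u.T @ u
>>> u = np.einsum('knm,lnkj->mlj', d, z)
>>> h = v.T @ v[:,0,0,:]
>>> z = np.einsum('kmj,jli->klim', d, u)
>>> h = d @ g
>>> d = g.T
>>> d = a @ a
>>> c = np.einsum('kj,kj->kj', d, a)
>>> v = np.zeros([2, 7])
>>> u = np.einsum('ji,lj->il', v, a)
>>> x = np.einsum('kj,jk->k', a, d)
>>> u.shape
(7, 2)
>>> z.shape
(13, 5, 2, 11)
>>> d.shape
(2, 2)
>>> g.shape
(7, 7)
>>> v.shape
(2, 7)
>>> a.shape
(2, 2)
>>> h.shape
(13, 11, 7)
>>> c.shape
(2, 2)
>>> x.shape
(2,)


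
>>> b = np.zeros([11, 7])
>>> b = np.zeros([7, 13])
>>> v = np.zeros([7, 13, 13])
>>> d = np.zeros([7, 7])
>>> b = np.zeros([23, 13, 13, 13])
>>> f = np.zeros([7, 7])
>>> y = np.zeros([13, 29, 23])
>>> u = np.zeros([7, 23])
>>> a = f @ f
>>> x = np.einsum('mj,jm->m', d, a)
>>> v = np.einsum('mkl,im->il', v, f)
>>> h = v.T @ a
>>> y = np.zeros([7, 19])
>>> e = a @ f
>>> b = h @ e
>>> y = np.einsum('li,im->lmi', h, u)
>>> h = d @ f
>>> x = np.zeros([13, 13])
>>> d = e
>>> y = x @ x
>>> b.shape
(13, 7)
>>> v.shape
(7, 13)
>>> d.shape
(7, 7)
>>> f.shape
(7, 7)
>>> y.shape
(13, 13)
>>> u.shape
(7, 23)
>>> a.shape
(7, 7)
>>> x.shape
(13, 13)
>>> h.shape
(7, 7)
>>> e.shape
(7, 7)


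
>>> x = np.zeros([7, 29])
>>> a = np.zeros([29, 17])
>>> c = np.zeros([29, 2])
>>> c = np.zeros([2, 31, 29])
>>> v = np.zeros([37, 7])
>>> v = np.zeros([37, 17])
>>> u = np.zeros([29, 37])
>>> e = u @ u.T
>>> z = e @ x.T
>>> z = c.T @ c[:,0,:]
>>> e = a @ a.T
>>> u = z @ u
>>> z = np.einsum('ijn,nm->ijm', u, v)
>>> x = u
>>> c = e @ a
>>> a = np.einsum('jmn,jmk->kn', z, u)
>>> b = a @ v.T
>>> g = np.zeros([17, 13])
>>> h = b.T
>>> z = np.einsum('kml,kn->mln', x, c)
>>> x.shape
(29, 31, 37)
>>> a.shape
(37, 17)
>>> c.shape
(29, 17)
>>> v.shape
(37, 17)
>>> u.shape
(29, 31, 37)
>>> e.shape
(29, 29)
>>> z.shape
(31, 37, 17)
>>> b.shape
(37, 37)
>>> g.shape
(17, 13)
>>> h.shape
(37, 37)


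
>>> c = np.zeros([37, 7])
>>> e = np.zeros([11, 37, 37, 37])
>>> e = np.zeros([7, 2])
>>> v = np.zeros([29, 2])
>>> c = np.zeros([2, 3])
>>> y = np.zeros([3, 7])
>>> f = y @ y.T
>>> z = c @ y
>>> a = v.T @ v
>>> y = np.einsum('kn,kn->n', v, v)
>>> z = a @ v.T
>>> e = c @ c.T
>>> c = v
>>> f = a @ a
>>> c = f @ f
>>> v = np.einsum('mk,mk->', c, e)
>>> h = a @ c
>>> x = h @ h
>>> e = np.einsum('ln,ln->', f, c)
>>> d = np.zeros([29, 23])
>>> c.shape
(2, 2)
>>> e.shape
()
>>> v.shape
()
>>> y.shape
(2,)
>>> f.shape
(2, 2)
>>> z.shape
(2, 29)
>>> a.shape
(2, 2)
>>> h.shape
(2, 2)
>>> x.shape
(2, 2)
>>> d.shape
(29, 23)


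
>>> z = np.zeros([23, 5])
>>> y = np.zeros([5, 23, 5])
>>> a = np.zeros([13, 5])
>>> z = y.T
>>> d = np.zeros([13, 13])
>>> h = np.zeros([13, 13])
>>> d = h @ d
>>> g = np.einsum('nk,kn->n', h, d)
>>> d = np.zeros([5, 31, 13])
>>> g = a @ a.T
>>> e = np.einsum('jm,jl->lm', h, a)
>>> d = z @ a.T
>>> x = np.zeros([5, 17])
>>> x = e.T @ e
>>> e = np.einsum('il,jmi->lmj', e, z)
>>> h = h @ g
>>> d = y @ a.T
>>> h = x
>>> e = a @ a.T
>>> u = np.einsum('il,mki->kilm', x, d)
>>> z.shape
(5, 23, 5)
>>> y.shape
(5, 23, 5)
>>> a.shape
(13, 5)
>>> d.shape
(5, 23, 13)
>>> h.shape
(13, 13)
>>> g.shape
(13, 13)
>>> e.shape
(13, 13)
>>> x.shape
(13, 13)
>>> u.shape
(23, 13, 13, 5)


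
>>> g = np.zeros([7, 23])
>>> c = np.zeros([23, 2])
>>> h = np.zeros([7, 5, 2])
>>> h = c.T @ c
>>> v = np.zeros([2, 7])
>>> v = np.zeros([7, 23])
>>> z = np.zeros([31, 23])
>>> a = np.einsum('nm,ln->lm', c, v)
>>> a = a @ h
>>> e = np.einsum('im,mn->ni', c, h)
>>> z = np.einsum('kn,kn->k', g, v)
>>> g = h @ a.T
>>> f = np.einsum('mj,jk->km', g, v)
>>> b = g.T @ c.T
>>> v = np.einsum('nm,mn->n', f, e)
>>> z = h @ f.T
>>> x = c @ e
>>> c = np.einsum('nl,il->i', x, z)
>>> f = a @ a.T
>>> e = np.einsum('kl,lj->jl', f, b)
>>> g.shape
(2, 7)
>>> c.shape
(2,)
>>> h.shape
(2, 2)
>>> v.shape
(23,)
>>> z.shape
(2, 23)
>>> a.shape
(7, 2)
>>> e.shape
(23, 7)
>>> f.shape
(7, 7)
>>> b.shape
(7, 23)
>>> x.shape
(23, 23)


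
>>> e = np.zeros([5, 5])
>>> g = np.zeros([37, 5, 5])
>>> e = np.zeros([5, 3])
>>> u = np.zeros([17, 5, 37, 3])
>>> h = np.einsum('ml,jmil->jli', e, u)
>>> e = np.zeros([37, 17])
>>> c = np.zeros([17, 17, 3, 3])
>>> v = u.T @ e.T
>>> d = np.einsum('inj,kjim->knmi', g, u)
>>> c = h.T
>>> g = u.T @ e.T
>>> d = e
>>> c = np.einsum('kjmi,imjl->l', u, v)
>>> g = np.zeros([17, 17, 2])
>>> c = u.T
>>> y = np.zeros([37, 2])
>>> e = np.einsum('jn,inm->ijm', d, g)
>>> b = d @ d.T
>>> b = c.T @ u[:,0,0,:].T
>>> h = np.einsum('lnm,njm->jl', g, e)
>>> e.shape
(17, 37, 2)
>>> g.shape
(17, 17, 2)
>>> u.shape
(17, 5, 37, 3)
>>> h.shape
(37, 17)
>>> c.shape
(3, 37, 5, 17)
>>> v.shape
(3, 37, 5, 37)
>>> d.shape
(37, 17)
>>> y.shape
(37, 2)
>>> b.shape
(17, 5, 37, 17)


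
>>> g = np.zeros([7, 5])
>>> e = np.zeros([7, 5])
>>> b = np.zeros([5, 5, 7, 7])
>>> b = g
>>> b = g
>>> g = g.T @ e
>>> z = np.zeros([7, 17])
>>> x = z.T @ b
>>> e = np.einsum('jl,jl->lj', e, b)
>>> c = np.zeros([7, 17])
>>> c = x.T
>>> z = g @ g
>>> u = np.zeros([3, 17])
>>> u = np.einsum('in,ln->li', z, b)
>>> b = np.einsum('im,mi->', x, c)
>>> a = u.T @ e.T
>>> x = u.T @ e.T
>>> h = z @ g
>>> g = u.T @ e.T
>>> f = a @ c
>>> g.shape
(5, 5)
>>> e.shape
(5, 7)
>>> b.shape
()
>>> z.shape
(5, 5)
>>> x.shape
(5, 5)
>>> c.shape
(5, 17)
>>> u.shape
(7, 5)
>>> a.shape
(5, 5)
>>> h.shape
(5, 5)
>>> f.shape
(5, 17)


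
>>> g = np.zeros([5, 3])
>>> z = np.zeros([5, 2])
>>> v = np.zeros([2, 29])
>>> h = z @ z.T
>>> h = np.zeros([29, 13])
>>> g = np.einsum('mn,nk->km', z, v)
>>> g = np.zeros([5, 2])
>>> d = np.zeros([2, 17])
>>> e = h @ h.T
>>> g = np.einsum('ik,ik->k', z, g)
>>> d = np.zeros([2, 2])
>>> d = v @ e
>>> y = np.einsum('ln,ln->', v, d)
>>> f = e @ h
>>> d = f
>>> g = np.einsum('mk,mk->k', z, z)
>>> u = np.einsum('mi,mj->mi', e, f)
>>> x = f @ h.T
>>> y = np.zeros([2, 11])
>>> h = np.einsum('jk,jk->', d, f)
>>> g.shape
(2,)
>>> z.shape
(5, 2)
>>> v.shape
(2, 29)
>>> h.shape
()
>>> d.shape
(29, 13)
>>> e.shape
(29, 29)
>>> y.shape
(2, 11)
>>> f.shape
(29, 13)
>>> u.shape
(29, 29)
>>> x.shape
(29, 29)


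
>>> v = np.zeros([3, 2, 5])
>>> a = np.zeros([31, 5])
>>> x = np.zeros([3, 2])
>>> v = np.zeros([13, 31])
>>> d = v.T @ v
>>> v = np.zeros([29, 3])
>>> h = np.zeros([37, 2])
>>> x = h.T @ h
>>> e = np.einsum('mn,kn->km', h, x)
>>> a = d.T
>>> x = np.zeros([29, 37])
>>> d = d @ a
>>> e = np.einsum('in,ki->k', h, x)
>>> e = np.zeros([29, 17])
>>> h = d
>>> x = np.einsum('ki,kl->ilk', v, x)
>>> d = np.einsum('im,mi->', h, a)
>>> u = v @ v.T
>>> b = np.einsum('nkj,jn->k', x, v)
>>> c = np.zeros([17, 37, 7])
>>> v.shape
(29, 3)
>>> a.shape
(31, 31)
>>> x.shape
(3, 37, 29)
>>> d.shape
()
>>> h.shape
(31, 31)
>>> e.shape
(29, 17)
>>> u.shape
(29, 29)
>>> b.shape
(37,)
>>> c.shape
(17, 37, 7)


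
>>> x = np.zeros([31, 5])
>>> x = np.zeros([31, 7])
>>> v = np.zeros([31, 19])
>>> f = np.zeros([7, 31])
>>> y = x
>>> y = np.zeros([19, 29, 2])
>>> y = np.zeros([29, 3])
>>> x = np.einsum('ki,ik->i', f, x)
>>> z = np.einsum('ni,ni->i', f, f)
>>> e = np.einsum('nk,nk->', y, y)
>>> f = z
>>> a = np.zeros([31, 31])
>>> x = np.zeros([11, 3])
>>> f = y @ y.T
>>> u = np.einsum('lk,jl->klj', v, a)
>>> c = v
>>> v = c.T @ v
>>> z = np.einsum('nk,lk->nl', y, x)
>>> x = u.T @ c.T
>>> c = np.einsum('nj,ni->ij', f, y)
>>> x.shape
(31, 31, 31)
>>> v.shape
(19, 19)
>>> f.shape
(29, 29)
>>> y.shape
(29, 3)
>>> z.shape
(29, 11)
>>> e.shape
()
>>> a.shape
(31, 31)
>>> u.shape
(19, 31, 31)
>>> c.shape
(3, 29)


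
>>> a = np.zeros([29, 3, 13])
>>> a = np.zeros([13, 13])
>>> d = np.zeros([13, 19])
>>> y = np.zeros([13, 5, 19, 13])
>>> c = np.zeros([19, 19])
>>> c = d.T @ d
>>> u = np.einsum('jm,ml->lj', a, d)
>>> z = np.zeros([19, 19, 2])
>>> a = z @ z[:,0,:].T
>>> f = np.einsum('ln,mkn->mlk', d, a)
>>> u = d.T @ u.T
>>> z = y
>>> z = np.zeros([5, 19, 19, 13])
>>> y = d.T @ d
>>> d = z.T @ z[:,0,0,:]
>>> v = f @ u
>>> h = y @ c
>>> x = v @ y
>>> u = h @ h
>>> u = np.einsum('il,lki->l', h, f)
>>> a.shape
(19, 19, 19)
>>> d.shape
(13, 19, 19, 13)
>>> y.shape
(19, 19)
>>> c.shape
(19, 19)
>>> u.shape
(19,)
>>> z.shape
(5, 19, 19, 13)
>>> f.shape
(19, 13, 19)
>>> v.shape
(19, 13, 19)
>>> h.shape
(19, 19)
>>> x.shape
(19, 13, 19)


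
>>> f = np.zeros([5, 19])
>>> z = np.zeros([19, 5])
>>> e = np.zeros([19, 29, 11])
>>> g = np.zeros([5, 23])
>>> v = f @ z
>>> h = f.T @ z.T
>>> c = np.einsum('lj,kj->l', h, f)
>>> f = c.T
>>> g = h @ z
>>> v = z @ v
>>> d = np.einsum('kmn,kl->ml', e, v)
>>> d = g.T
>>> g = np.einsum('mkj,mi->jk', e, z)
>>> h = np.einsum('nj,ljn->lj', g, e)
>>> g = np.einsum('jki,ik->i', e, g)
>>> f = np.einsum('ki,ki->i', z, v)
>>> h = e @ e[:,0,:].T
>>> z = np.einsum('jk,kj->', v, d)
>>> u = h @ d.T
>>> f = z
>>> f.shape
()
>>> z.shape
()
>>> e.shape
(19, 29, 11)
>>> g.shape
(11,)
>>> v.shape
(19, 5)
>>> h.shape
(19, 29, 19)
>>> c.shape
(19,)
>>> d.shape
(5, 19)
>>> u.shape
(19, 29, 5)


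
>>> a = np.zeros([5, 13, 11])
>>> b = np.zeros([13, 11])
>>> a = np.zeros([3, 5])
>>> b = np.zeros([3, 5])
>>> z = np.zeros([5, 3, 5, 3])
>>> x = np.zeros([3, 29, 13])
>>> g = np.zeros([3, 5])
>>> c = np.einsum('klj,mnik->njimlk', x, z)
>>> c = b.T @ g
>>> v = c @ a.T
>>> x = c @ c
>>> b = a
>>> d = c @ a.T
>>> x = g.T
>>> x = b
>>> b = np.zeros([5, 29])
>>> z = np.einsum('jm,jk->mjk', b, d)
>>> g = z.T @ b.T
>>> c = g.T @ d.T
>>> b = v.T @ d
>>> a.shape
(3, 5)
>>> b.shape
(3, 3)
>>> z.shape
(29, 5, 3)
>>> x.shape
(3, 5)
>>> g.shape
(3, 5, 5)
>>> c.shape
(5, 5, 5)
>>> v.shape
(5, 3)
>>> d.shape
(5, 3)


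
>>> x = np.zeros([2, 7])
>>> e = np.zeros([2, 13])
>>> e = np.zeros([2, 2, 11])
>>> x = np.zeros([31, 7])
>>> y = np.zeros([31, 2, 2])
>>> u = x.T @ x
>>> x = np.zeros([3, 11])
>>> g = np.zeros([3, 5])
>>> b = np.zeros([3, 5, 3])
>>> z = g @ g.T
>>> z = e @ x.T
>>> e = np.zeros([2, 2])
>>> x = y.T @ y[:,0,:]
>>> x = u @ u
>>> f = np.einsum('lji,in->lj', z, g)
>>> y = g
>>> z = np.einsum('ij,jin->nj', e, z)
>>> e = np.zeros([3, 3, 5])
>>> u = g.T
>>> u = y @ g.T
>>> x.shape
(7, 7)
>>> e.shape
(3, 3, 5)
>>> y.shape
(3, 5)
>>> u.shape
(3, 3)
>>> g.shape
(3, 5)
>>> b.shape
(3, 5, 3)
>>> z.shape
(3, 2)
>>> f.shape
(2, 2)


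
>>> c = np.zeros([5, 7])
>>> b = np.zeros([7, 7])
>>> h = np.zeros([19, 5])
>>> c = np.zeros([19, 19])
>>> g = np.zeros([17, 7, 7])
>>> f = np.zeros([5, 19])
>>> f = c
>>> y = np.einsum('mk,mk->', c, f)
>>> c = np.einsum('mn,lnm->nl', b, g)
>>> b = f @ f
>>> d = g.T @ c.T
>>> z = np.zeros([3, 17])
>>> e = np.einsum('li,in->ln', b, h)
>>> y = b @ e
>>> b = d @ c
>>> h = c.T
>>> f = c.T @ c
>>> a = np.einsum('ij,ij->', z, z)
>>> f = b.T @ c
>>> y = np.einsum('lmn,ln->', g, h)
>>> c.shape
(7, 17)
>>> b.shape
(7, 7, 17)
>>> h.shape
(17, 7)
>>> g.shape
(17, 7, 7)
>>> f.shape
(17, 7, 17)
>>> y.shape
()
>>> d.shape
(7, 7, 7)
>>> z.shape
(3, 17)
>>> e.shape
(19, 5)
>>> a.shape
()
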